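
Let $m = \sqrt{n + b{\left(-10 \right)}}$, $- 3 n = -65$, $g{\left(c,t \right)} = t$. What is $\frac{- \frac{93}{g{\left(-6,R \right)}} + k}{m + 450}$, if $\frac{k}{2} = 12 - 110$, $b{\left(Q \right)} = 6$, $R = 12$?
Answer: $- \frac{550125}{1214834} + \frac{815 \sqrt{249}}{2429668} \approx -0.44755$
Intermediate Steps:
$n = \frac{65}{3}$ ($n = \left(- \frac{1}{3}\right) \left(-65\right) = \frac{65}{3} \approx 21.667$)
$k = -196$ ($k = 2 \left(12 - 110\right) = 2 \left(-98\right) = -196$)
$m = \frac{\sqrt{249}}{3}$ ($m = \sqrt{\frac{65}{3} + 6} = \sqrt{\frac{83}{3}} = \frac{\sqrt{249}}{3} \approx 5.2599$)
$\frac{- \frac{93}{g{\left(-6,R \right)}} + k}{m + 450} = \frac{- \frac{93}{12} - 196}{\frac{\sqrt{249}}{3} + 450} = \frac{\left(-93\right) \frac{1}{12} - 196}{450 + \frac{\sqrt{249}}{3}} = \frac{- \frac{31}{4} - 196}{450 + \frac{\sqrt{249}}{3}} = - \frac{815}{4 \left(450 + \frac{\sqrt{249}}{3}\right)}$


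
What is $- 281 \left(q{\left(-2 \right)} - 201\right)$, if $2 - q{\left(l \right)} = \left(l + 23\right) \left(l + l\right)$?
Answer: $32315$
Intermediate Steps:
$q{\left(l \right)} = 2 - 2 l \left(23 + l\right)$ ($q{\left(l \right)} = 2 - \left(l + 23\right) \left(l + l\right) = 2 - \left(23 + l\right) 2 l = 2 - 2 l \left(23 + l\right)$)
$- 281 \left(q{\left(-2 \right)} - 201\right) = - 281 \left(\left(2 - -92 - 2 \left(-2\right)^{2}\right) - 201\right) = - 281 \left(\left(2 + 92 - 8\right) - 201\right) = - 281 \left(86 - 201\right) = \left(-281\right) \left(-115\right) = 32315$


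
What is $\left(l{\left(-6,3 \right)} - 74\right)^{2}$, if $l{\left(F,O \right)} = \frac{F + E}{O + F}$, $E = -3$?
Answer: $5041$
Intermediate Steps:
$l{\left(F,O \right)} = \frac{-3 + F}{F + O}$ ($l{\left(F,O \right)} = \frac{F - 3}{O + F} = \frac{-3 + F}{F + O}$)
$\left(l{\left(-6,3 \right)} - 74\right)^{2} = \left(\frac{-3 - 6}{-6 + 3} - 74\right)^{2} = \left(\frac{1}{-3} \left(-9\right) - 74\right)^{2} = \left(\left(- \frac{1}{3}\right) \left(-9\right) - 74\right)^{2} = \left(3 - 74\right)^{2} = \left(-71\right)^{2} = 5041$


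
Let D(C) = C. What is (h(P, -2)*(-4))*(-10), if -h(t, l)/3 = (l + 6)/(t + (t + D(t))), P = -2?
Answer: 80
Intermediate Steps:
h(t, l) = -(6 + l)/t (h(t, l) = -3*(l + 6)/(t + (t + t)) = -3*(6 + l)/(t + 2*t) = -3*(6 + l)/(3*t) = -3*(6 + l)*1/(3*t) = -(6 + l)/t)
(h(P, -2)*(-4))*(-10) = (((-6 - 1*(-2))/(-2))*(-4))*(-10) = (-(-6 + 2)/2*(-4))*(-10) = (-1/2*(-4)*(-4))*(-10) = (2*(-4))*(-10) = -8*(-10) = 80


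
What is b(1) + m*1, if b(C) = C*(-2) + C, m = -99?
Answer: -100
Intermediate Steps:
b(C) = -C (b(C) = -2*C + C = -C)
b(1) + m*1 = -1*1 - 99*1 = -1 - 99 = -100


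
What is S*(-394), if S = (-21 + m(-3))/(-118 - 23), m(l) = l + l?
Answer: -3546/47 ≈ -75.447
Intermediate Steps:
m(l) = 2*l
S = 9/47 (S = (-21 + 2*(-3))/(-118 - 23) = (-21 - 6)/(-141) = -27*(-1/141) = 9/47 ≈ 0.19149)
S*(-394) = (9/47)*(-394) = -3546/47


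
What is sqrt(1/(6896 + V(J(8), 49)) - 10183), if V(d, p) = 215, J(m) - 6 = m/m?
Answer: 4*I*sqrt(32182302477)/7111 ≈ 100.91*I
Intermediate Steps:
J(m) = 7 (J(m) = 6 + m/m = 6 + 1 = 7)
sqrt(1/(6896 + V(J(8), 49)) - 10183) = sqrt(1/(6896 + 215) - 10183) = sqrt(1/7111 - 10183) = sqrt(-72411312/7111) = 4*I*sqrt(32182302477)/7111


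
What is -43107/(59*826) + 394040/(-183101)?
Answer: -27096080167/8923244134 ≈ -3.0366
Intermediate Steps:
-43107/(59*826) + 394040/(-183101) = -43107/48734 + 394040*(-1/183101) = -43107*1/48734 - 394040/183101 = -43107/48734 - 394040/183101 = -27096080167/8923244134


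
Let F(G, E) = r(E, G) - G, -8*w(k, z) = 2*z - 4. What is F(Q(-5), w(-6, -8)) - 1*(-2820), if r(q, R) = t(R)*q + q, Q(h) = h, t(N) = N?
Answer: 2815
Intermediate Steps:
r(q, R) = q + R*q (r(q, R) = R*q + q = q + R*q)
w(k, z) = 1/2 - z/4 (w(k, z) = -(2*z - 4)/8 = -(-4 + 2*z)/8 = 1/2 - z/4)
F(G, E) = -G + E*(1 + G) (F(G, E) = E*(1 + G) - G = -G + E*(1 + G))
F(Q(-5), w(-6, -8)) - 1*(-2820) = (-1*(-5) + (1/2 - 1/4*(-8))*(1 - 5)) - 1*(-2820) = (5 + (1/2 + 2)*(-4)) + 2820 = (5 + (5/2)*(-4)) + 2820 = (5 - 10) + 2820 = -5 + 2820 = 2815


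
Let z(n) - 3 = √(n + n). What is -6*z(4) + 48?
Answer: 30 - 12*√2 ≈ 13.029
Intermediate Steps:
z(n) = 3 + √2*√n (z(n) = 3 + √(n + n) = 3 + √(2*n) = 3 + √2*√n)
-6*z(4) + 48 = -6*(3 + √2*√4) + 48 = -6*(3 + √2*2) + 48 = -6*(3 + 2*√2) + 48 = (-18 - 12*√2) + 48 = 30 - 12*√2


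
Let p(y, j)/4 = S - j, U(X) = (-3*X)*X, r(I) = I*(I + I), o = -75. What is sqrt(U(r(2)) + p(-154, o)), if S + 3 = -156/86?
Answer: 6*sqrt(4558)/43 ≈ 9.4204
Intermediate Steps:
S = -207/43 (S = -3 - 156/86 = -3 - 156*1/86 = -3 - 78/43 = -207/43 ≈ -4.8139)
r(I) = 2*I**2 (r(I) = I*(2*I) = 2*I**2)
U(X) = -3*X**2
p(y, j) = -828/43 - 4*j (p(y, j) = 4*(-207/43 - j) = -828/43 - 4*j)
sqrt(U(r(2)) + p(-154, o)) = sqrt(-3*(2*2**2)**2 + (-828/43 - 4*(-75))) = sqrt(-3*(2*4)**2 + (-828/43 + 300)) = sqrt(-3*8**2 + 12072/43) = sqrt(-3*64 + 12072/43) = sqrt(-192 + 12072/43) = sqrt(3816/43) = 6*sqrt(4558)/43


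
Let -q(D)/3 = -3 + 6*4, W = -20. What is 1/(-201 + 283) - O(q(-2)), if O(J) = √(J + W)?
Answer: 1/82 - I*√83 ≈ 0.012195 - 9.1104*I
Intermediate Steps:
q(D) = -63 (q(D) = -3*(-3 + 6*4) = -3*(-3 + 24) = -3*21 = -63)
O(J) = √(-20 + J) (O(J) = √(J - 20) = √(-20 + J))
1/(-201 + 283) - O(q(-2)) = 1/(-201 + 283) - √(-20 - 63) = 1/82 - √(-83) = 1/82 - I*√83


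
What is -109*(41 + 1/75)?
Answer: -335284/75 ≈ -4470.5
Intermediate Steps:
-109*(41 + 1/75) = -109*3076/75 = -335284/75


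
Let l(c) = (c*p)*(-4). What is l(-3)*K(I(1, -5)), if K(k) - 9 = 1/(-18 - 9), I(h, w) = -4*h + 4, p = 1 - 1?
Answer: 0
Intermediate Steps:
p = 0
I(h, w) = 4 - 4*h
K(k) = 242/27 (K(k) = 9 + 1/(-18 - 9) = 9 + 1/(-27) = 9 - 1/27 = 242/27)
l(c) = 0 (l(c) = (c*0)*(-4) = 0*(-4) = 0)
l(-3)*K(I(1, -5)) = 0*(242/27) = 0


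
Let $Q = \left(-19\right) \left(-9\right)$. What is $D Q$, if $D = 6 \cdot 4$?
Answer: $4104$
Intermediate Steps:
$Q = 171$
$D = 24$
$D Q = 24 \cdot 171 = 4104$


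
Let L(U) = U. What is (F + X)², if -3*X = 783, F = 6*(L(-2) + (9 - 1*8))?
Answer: 71289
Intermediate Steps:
F = -6 (F = 6*(-2 + (9 - 1*8)) = 6*(-2 + (9 - 8)) = 6*(-2 + 1) = 6*(-1) = -6)
X = -261 (X = -⅓*783 = -261)
(F + X)² = (-6 - 261)² = (-267)² = 71289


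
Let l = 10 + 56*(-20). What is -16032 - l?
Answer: -14922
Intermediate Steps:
l = -1110 (l = 10 - 1120 = -1110)
-16032 - l = -16032 - 1*(-1110) = -16032 + 1110 = -14922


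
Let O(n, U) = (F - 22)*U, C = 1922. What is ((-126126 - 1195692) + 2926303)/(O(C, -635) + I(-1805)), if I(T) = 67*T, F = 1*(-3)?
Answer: -320897/21012 ≈ -15.272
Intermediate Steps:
F = -3
O(n, U) = -25*U (O(n, U) = (-3 - 22)*U = -25*U)
((-126126 - 1195692) + 2926303)/(O(C, -635) + I(-1805)) = ((-126126 - 1195692) + 2926303)/(-25*(-635) + 67*(-1805)) = (-1321818 + 2926303)/(15875 - 120935) = 1604485/(-105060) = 1604485*(-1/105060) = -320897/21012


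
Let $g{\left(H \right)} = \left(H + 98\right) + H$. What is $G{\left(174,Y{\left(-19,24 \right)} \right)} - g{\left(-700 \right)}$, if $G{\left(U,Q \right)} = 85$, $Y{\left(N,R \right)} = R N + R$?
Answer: $1387$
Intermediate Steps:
$Y{\left(N,R \right)} = R + N R$ ($Y{\left(N,R \right)} = N R + R = R + N R$)
$g{\left(H \right)} = 98 + 2 H$ ($g{\left(H \right)} = \left(98 + H\right) + H = 98 + 2 H$)
$G{\left(174,Y{\left(-19,24 \right)} \right)} - g{\left(-700 \right)} = 85 - \left(98 + 2 \left(-700\right)\right) = 85 - \left(98 - 1400\right) = 85 - -1302 = 85 + 1302 = 1387$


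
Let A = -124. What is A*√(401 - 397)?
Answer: -248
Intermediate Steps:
A*√(401 - 397) = -124*√(401 - 397) = -124*√4 = -124*2 = -248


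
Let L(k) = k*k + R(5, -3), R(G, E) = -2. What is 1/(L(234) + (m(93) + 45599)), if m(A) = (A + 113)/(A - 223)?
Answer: 65/6522842 ≈ 9.9650e-6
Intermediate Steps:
m(A) = (113 + A)/(-223 + A)
L(k) = -2 + k**2 (L(k) = k*k - 2 = k**2 - 2 = -2 + k**2)
1/(L(234) + (m(93) + 45599)) = 1/((-2 + 234**2) + ((113 + 93)/(-223 + 93) + 45599)) = 1/((-2 + 54756) + (206/(-130) + 45599)) = 1/(54754 + (-1/130*206 + 45599)) = 1/(54754 + (-103/65 + 45599)) = 1/(54754 + 2963832/65) = 1/(6522842/65) = 65/6522842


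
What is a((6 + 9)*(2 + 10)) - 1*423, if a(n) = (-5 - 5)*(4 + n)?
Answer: -2263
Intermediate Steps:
a(n) = -40 - 10*n (a(n) = -10*(4 + n) = -40 - 10*n)
a((6 + 9)*(2 + 10)) - 1*423 = (-40 - 10*(6 + 9)*(2 + 10)) - 1*423 = (-40 - 150*12) - 423 = (-40 - 10*180) - 423 = (-40 - 1800) - 423 = -1840 - 423 = -2263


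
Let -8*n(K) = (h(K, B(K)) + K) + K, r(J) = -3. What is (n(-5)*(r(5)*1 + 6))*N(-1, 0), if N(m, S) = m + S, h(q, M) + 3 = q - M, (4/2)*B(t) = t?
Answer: -93/16 ≈ -5.8125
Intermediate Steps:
B(t) = t/2
h(q, M) = -3 + q - M (h(q, M) = -3 + (q - M) = -3 + q - M)
N(m, S) = S + m
n(K) = 3/8 - 5*K/16 (n(K) = -(((-3 + K - K/2) + K) + K)/8 = -(((-3 + K/2) + K) + K)/8 = -((-3 + 3*K/2) + K)/8 = -(-3 + 5*K/2)/8 = 3/8 - 5*K/16)
(n(-5)*(r(5)*1 + 6))*N(-1, 0) = ((3/8 - 5/16*(-5))*(-3*1 + 6))*(0 - 1) = ((3/8 + 25/16)*(-3 + 6))*(-1) = ((31/16)*3)*(-1) = (93/16)*(-1) = -93/16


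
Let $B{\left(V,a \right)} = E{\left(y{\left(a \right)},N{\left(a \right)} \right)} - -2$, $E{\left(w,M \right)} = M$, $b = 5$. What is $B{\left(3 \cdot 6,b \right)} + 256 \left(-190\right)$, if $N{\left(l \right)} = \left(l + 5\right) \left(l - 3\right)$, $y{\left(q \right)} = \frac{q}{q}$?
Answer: $-48618$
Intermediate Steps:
$y{\left(q \right)} = 1$
$N{\left(l \right)} = \left(-3 + l\right) \left(5 + l\right)$ ($N{\left(l \right)} = \left(5 + l\right) \left(-3 + l\right) = \left(-3 + l\right) \left(5 + l\right)$)
$B{\left(V,a \right)} = -13 + a^{2} + 2 a$ ($B{\left(V,a \right)} = \left(-15 + a^{2} + 2 a\right) - -2 = \left(-15 + a^{2} + 2 a\right) + 2 = -13 + a^{2} + 2 a$)
$B{\left(3 \cdot 6,b \right)} + 256 \left(-190\right) = \left(-13 + 5^{2} + 2 \cdot 5\right) + 256 \left(-190\right) = \left(-13 + 25 + 10\right) - 48640 = 22 - 48640 = -48618$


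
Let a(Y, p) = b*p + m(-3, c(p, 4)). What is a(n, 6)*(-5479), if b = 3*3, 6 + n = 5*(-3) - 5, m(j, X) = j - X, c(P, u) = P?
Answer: -246555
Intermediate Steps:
n = -26 (n = -6 + (5*(-3) - 5) = -6 + (-15 - 5) = -6 - 20 = -26)
b = 9
a(Y, p) = -3 + 8*p (a(Y, p) = 9*p + (-3 - p) = -3 + 8*p)
a(n, 6)*(-5479) = (-3 + 8*6)*(-5479) = (-3 + 48)*(-5479) = 45*(-5479) = -246555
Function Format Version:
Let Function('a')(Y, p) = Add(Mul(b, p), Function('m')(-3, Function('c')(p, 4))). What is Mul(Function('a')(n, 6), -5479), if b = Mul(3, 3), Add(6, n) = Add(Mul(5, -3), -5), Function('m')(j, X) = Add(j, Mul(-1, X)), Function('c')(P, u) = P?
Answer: -246555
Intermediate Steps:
n = -26 (n = Add(-6, Add(Mul(5, -3), -5)) = Add(-6, Add(-15, -5)) = Add(-6, -20) = -26)
b = 9
Function('a')(Y, p) = Add(-3, Mul(8, p)) (Function('a')(Y, p) = Add(Mul(9, p), Add(-3, Mul(-1, p))) = Add(-3, Mul(8, p)))
Mul(Function('a')(n, 6), -5479) = Mul(Add(-3, Mul(8, 6)), -5479) = Mul(Add(-3, 48), -5479) = Mul(45, -5479) = -246555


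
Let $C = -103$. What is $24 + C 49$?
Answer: $-5023$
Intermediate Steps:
$24 + C 49 = 24 - 5047 = -5023$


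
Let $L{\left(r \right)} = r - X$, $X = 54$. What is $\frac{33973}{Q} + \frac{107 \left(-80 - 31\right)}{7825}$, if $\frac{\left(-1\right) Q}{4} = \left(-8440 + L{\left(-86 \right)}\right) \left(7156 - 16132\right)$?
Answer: $- \frac{731810150273}{482108140800} \approx -1.5179$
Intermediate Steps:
$L{\left(r \right)} = -54 + r$ ($L{\left(r \right)} = r - 54 = -54 + r$)
$Q = -308056320$ ($Q = - 4 \left(-8440 - 140\right) \left(7156 - 16132\right) = - 4 \left(-8440 - 140\right) \left(-8976\right) = - 4 \left(\left(-8580\right) \left(-8976\right)\right) = \left(-4\right) 77014080 = -308056320$)
$\frac{33973}{Q} + \frac{107 \left(-80 - 31\right)}{7825} = \frac{33973}{-308056320} + \frac{107 \left(-80 - 31\right)}{7825} = 33973 \left(- \frac{1}{308056320}\right) + 107 \left(-111\right) \frac{1}{7825} = - \frac{33973}{308056320} - \frac{11877}{7825} = - \frac{731810150273}{482108140800}$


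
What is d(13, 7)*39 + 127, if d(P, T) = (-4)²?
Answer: 751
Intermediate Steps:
d(P, T) = 16
d(13, 7)*39 + 127 = 16*39 + 127 = 624 + 127 = 751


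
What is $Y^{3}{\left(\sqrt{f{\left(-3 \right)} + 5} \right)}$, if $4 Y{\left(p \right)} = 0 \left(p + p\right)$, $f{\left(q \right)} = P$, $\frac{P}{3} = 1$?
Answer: $0$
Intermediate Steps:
$P = 3$ ($P = 3 \cdot 1 = 3$)
$f{\left(q \right)} = 3$
$Y{\left(p \right)} = 0$ ($Y{\left(p \right)} = \frac{0 \left(p + p\right)}{4} = \frac{0 \cdot 2 p}{4} = \frac{1}{4} \cdot 0 = 0$)
$Y^{3}{\left(\sqrt{f{\left(-3 \right)} + 5} \right)} = 0^{3} = 0$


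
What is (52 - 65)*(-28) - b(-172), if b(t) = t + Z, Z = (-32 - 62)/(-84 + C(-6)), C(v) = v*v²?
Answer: 80353/150 ≈ 535.69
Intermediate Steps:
C(v) = v³
Z = 47/150 (Z = (-32 - 62)/(-84 + (-6)³) = -94/(-84 - 216) = -94/(-300) = -94*(-1/300) = 47/150 ≈ 0.31333)
b(t) = 47/150 + t (b(t) = t + 47/150 = 47/150 + t)
(52 - 65)*(-28) - b(-172) = (52 - 65)*(-28) - (47/150 - 172) = -13*(-28) - 1*(-25753/150) = 364 + 25753/150 = 80353/150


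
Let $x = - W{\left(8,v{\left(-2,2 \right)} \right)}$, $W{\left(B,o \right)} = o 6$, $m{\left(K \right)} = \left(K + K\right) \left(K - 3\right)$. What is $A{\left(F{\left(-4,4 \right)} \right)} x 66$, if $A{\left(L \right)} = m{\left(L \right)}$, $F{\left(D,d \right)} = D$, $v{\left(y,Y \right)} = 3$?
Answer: $-66528$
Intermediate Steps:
$m{\left(K \right)} = 2 K \left(-3 + K\right)$
$W{\left(B,o \right)} = 6 o$
$A{\left(L \right)} = 2 L \left(-3 + L\right)$
$x = -18$ ($x = - 6 \cdot 3 = \left(-1\right) 18 = -18$)
$A{\left(F{\left(-4,4 \right)} \right)} x 66 = 2 \left(-4\right) \left(-3 - 4\right) \left(-18\right) 66 = 2 \left(-4\right) \left(-7\right) \left(-18\right) 66 = 56 \left(-18\right) 66 = \left(-1008\right) 66 = -66528$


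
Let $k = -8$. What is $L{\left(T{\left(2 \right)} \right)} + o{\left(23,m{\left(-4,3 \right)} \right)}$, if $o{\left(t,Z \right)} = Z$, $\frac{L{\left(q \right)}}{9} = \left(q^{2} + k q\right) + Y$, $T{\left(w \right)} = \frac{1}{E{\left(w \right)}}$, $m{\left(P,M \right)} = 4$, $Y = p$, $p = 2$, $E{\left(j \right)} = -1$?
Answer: $103$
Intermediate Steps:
$Y = 2$
$T{\left(w \right)} = -1$ ($T{\left(w \right)} = \frac{1}{-1} = -1$)
$L{\left(q \right)} = 18 - 72 q + 9 q^{2}$ ($L{\left(q \right)} = 9 \left(\left(q^{2} - 8 q\right) + 2\right) = 9 \left(2 + q^{2} - 8 q\right) = 18 - 72 q + 9 q^{2}$)
$L{\left(T{\left(2 \right)} \right)} + o{\left(23,m{\left(-4,3 \right)} \right)} = \left(18 - -72 + 9 \left(-1\right)^{2}\right) + 4 = \left(18 + 72 + 9 \cdot 1\right) + 4 = \left(18 + 72 + 9\right) + 4 = 99 + 4 = 103$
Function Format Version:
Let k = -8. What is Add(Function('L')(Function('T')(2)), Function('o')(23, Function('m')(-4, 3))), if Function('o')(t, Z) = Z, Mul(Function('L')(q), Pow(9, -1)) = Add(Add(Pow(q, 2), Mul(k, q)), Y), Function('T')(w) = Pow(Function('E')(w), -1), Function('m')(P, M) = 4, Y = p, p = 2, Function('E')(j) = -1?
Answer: 103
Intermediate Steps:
Y = 2
Function('T')(w) = -1 (Function('T')(w) = Pow(-1, -1) = -1)
Function('L')(q) = Add(18, Mul(-72, q), Mul(9, Pow(q, 2))) (Function('L')(q) = Mul(9, Add(Add(Pow(q, 2), Mul(-8, q)), 2)) = Mul(9, Add(2, Pow(q, 2), Mul(-8, q))) = Add(18, Mul(-72, q), Mul(9, Pow(q, 2))))
Add(Function('L')(Function('T')(2)), Function('o')(23, Function('m')(-4, 3))) = Add(Add(18, Mul(-72, -1), Mul(9, Pow(-1, 2))), 4) = Add(Add(18, 72, Mul(9, 1)), 4) = Add(Add(18, 72, 9), 4) = Add(99, 4) = 103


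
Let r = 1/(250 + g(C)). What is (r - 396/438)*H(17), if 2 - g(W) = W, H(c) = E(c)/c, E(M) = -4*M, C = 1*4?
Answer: 16295/4526 ≈ 3.6003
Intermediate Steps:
C = 4
H(c) = -4 (H(c) = (-4*c)/c = -4)
g(W) = 2 - W
r = 1/248 (r = 1/(250 + (2 - 1*4)) = 1/(250 + (2 - 4)) = 1/(250 - 2) = 1/248 ≈ 0.0040323)
(r - 396/438)*H(17) = (1/248 - 396/438)*(-4) = (1/248 - 396*1/438)*(-4) = (1/248 - 66/73)*(-4) = -16295/18104*(-4) = 16295/4526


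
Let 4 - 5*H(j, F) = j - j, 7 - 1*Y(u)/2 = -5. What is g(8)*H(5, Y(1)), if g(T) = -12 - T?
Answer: -16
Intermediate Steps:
Y(u) = 24 (Y(u) = 14 - 2*(-5) = 14 + 10 = 24)
H(j, F) = 4/5 (H(j, F) = 4/5 - (j - j)/5 = 4/5 - 1/5*0 = 4/5 + 0 = 4/5)
g(8)*H(5, Y(1)) = (-12 - 1*8)*(4/5) = (-12 - 8)*(4/5) = -20*4/5 = -16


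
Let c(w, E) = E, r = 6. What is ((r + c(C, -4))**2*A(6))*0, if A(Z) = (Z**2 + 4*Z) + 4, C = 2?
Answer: 0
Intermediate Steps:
A(Z) = 4 + Z**2 + 4*Z
((r + c(C, -4))**2*A(6))*0 = ((6 - 4)**2*(4 + 6**2 + 4*6))*0 = (2**2*(4 + 36 + 24))*0 = (4*64)*0 = 256*0 = 0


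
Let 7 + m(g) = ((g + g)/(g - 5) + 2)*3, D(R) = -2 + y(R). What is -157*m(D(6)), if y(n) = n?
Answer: 3925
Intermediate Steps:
D(R) = -2 + R
m(g) = -1 + 6*g/(-5 + g) (m(g) = -7 + ((g + g)/(g - 5) + 2)*3 = -7 + ((2*g)/(-5 + g) + 2)*3 = -7 + (2*g/(-5 + g) + 2)*3 = -7 + (2 + 2*g/(-5 + g))*3 = -7 + (6 + 6*g/(-5 + g)) = -1 + 6*g/(-5 + g))
-157*m(D(6)) = -785*(1 + (-2 + 6))/(-5 + (-2 + 6)) = -785*(1 + 4)/(-5 + 4) = -785*5/(-1) = -785*(-1)*5 = -157*(-25) = 3925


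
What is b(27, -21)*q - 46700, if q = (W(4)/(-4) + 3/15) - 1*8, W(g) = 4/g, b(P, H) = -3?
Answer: -933517/20 ≈ -46676.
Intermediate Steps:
q = -161/20 (q = ((4/4)/(-4) + 3/15) - 1*8 = ((4*(¼))*(-¼) + 3*(1/15)) - 8 = (1*(-¼) + ⅕) - 8 = (-¼ + ⅕) - 8 = -1/20 - 8 = -161/20 ≈ -8.0500)
b(27, -21)*q - 46700 = -3*(-161/20) - 46700 = 483/20 - 46700 = -933517/20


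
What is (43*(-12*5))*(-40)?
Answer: 103200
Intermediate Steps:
(43*(-12*5))*(-40) = (43*(-60))*(-40) = -2580*(-40) = 103200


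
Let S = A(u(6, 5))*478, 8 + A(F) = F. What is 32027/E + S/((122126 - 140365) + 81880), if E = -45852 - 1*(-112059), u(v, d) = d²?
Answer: 2576228389/4213479687 ≈ 0.61143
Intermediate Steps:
A(F) = -8 + F
S = 8126 (S = (-8 + 5²)*478 = (-8 + 25)*478 = 17*478 = 8126)
E = 66207 (E = -45852 + 112059 = 66207)
32027/E + S/((122126 - 140365) + 81880) = 32027/66207 + 8126/((122126 - 140365) + 81880) = 32027*(1/66207) + 8126/(-18239 + 81880) = 32027/66207 + 8126/63641 = 2576228389/4213479687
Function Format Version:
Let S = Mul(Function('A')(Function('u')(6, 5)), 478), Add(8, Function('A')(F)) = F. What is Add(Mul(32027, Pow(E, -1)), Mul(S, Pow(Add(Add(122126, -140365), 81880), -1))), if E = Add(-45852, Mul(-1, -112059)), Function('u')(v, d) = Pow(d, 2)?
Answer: Rational(2576228389, 4213479687) ≈ 0.61143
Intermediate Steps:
Function('A')(F) = Add(-8, F)
S = 8126 (S = Mul(Add(-8, Pow(5, 2)), 478) = Mul(Add(-8, 25), 478) = Mul(17, 478) = 8126)
E = 66207 (E = Add(-45852, 112059) = 66207)
Add(Mul(32027, Pow(E, -1)), Mul(S, Pow(Add(Add(122126, -140365), 81880), -1))) = Add(Mul(32027, Pow(66207, -1)), Mul(8126, Pow(Add(Add(122126, -140365), 81880), -1))) = Add(Mul(32027, Rational(1, 66207)), Mul(8126, Pow(Add(-18239, 81880), -1))) = Add(Rational(32027, 66207), Mul(8126, Pow(63641, -1))) = Add(Rational(32027, 66207), Mul(8126, Rational(1, 63641))) = Add(Rational(32027, 66207), Rational(8126, 63641)) = Rational(2576228389, 4213479687)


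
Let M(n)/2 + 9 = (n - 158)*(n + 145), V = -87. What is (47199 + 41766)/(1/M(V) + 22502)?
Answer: 505997334/127982375 ≈ 3.9536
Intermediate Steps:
M(n) = -18 + 2*(-158 + n)*(145 + n) (M(n) = -18 + 2*((n - 158)*(n + 145)) = -18 + 2*((-158 + n)*(145 + n)) = -18 + 2*(-158 + n)*(145 + n))
(47199 + 41766)/(1/M(V) + 22502) = (47199 + 41766)/(1/(-45838 - 26*(-87) + 2*(-87)²) + 22502) = 88965/(1/(-45838 + 2262 + 2*7569) + 22502) = 88965/(1/(-45838 + 2262 + 15138) + 22502) = 88965/(1/(-28438) + 22502) = 88965/(-1/28438 + 22502) = 88965/(639911875/28438) = 88965*(28438/639911875) = 505997334/127982375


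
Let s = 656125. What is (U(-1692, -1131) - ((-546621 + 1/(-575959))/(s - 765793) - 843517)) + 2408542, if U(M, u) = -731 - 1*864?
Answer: 51328219032435857/15791067903 ≈ 3.2505e+6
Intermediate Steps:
U(M, u) = -1595 (U(M, u) = -731 - 864 = -1595)
(U(-1692, -1131) - ((-546621 + 1/(-575959))/(s - 765793) - 843517)) + 2408542 = (-1595 - ((-546621 + 1/(-575959))/(656125 - 765793) - 843517)) + 2408542 = (-1595 - ((-546621 - 1/575959)/(-109668) - 843517)) + 2408542 = (-1595 - (-314831284540/575959*(-1/109668) - 843517)) + 2408542 = (-1595 - (78707821135/15791067903 - 843517)) + 2408542 = (-1595 - 1*(-13319955516513716/15791067903)) + 2408542 = (-1595 + 13319955516513716/15791067903) + 2408542 = 13294768763208431/15791067903 + 2408542 = 51328219032435857/15791067903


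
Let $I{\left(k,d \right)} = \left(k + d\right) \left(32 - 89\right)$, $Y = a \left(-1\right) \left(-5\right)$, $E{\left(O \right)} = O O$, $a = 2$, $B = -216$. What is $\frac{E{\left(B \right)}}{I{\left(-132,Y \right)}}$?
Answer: $\frac{7776}{1159} \approx 6.7092$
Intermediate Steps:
$E{\left(O \right)} = O^{2}$
$Y = 10$ ($Y = 2 \left(-1\right) \left(-5\right) = \left(-2\right) \left(-5\right) = 10$)
$I{\left(k,d \right)} = - 57 d - 57 k$ ($I{\left(k,d \right)} = \left(d + k\right) \left(-57\right) = - 57 d - 57 k$)
$\frac{E{\left(B \right)}}{I{\left(-132,Y \right)}} = \frac{\left(-216\right)^{2}}{\left(-57\right) 10 - -7524} = \frac{46656}{-570 + 7524} = \frac{46656}{6954} = 46656 \cdot \frac{1}{6954} = \frac{7776}{1159}$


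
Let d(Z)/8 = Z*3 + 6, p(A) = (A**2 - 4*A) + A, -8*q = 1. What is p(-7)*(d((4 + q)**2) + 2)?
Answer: 114905/4 ≈ 28726.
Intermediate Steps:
q = -1/8 (q = -1/8*1 = -1/8 ≈ -0.12500)
p(A) = A**2 - 3*A
d(Z) = 48 + 24*Z (d(Z) = 8*(Z*3 + 6) = 8*(3*Z + 6) = 8*(6 + 3*Z) = 48 + 24*Z)
p(-7)*(d((4 + q)**2) + 2) = (-7*(-3 - 7))*((48 + 24*(4 - 1/8)**2) + 2) = (-7*(-10))*((48 + 24*(31/8)**2) + 2) = 70*((48 + 24*(961/64)) + 2) = 70*((48 + 2883/8) + 2) = 70*(3267/8 + 2) = 70*(3283/8) = 114905/4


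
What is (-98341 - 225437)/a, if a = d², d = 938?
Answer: -23127/62846 ≈ -0.36799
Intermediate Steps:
a = 879844 (a = 938² = 879844)
(-98341 - 225437)/a = (-98341 - 225437)/879844 = -323778*1/879844 = -23127/62846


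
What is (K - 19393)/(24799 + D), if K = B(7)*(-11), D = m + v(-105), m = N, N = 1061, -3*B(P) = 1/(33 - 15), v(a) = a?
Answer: -1047211/1390770 ≈ -0.75297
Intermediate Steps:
B(P) = -1/54 (B(P) = -1/(3*(33 - 15)) = -⅓/18 = -⅓*1/18 = -1/54)
m = 1061
D = 956 (D = 1061 - 105 = 956)
K = 11/54 (K = -1/54*(-11) = 11/54 ≈ 0.20370)
(K - 19393)/(24799 + D) = (11/54 - 19393)/(24799 + 956) = -1047211/54/25755 = -1047211/54*1/25755 = -1047211/1390770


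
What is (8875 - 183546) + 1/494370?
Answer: -86352102269/494370 ≈ -1.7467e+5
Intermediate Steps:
(8875 - 183546) + 1/494370 = -174671 + 1/494370 = -86352102269/494370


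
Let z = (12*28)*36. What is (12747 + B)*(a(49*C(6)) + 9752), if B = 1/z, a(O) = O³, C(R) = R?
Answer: 244984385742023/756 ≈ 3.2405e+11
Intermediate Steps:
z = 12096 (z = 336*36 = 12096)
B = 1/12096 ≈ 8.2672e-5
(12747 + B)*(a(49*C(6)) + 9752) = (12747 + 1/12096)*((49*6)³ + 9752) = 154187713*(294³ + 9752)/12096 = 154187713*(25412184 + 9752)/12096 = (154187713/12096)*25421936 = 244984385742023/756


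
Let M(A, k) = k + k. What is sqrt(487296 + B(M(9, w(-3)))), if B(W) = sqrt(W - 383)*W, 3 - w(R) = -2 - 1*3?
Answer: 4*sqrt(30456 + I*sqrt(367)) ≈ 698.07 + 0.21955*I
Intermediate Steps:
w(R) = 8 (w(R) = 3 - (-2 - 1*3) = 3 - (-2 - 3) = 3 - 1*(-5) = 3 + 5 = 8)
M(A, k) = 2*k
B(W) = W*sqrt(-383 + W) (B(W) = sqrt(-383 + W)*W = W*sqrt(-383 + W))
sqrt(487296 + B(M(9, w(-3)))) = sqrt(487296 + (2*8)*sqrt(-383 + 2*8)) = sqrt(487296 + 16*sqrt(-383 + 16)) = sqrt(487296 + 16*sqrt(-367)) = sqrt(487296 + 16*(I*sqrt(367))) = sqrt(487296 + 16*I*sqrt(367))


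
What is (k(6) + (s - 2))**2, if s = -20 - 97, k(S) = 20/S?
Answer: 120409/9 ≈ 13379.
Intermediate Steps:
s = -117
(k(6) + (s - 2))**2 = (20/6 + (-117 - 2))**2 = (20*(1/6) - 119)**2 = (10/3 - 119)**2 = (-347/3)**2 = 120409/9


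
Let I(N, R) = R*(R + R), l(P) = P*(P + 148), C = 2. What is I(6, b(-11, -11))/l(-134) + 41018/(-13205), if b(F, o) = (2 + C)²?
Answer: -20927682/6193145 ≈ -3.3792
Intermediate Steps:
b(F, o) = 16 (b(F, o) = (2 + 2)² = 4² = 16)
l(P) = P*(148 + P)
I(N, R) = 2*R² (I(N, R) = R*(2*R) = 2*R²)
I(6, b(-11, -11))/l(-134) + 41018/(-13205) = (2*16²)/((-134*(148 - 134))) + 41018/(-13205) = (2*256)/((-134*14)) + 41018*(-1/13205) = 512/(-1876) - 41018/13205 = 512*(-1/1876) - 41018/13205 = -128/469 - 41018/13205 = -20927682/6193145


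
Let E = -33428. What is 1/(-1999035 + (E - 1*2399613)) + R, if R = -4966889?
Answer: -22013629531565/4432076 ≈ -4.9669e+6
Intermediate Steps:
1/(-1999035 + (E - 1*2399613)) + R = 1/(-1999035 + (-33428 - 1*2399613)) - 4966889 = 1/(-1999035 + (-33428 - 2399613)) - 4966889 = 1/(-1999035 - 2433041) - 4966889 = 1/(-4432076) - 4966889 = -1/4432076 - 4966889 = -22013629531565/4432076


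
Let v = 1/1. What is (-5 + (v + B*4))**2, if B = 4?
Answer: 144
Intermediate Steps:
v = 1 (v = 1*1 = 1)
(-5 + (v + B*4))**2 = (-5 + (1 + 4*4))**2 = (-5 + (1 + 16))**2 = (-5 + 17)**2 = 12**2 = 144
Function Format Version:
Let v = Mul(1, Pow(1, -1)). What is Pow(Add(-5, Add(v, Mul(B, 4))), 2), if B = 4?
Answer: 144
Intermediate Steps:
v = 1 (v = Mul(1, 1) = 1)
Pow(Add(-5, Add(v, Mul(B, 4))), 2) = Pow(Add(-5, Add(1, Mul(4, 4))), 2) = Pow(Add(-5, Add(1, 16)), 2) = Pow(Add(-5, 17), 2) = Pow(12, 2) = 144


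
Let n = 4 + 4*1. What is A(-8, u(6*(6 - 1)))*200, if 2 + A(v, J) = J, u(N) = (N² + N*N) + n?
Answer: 361200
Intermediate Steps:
n = 8 (n = 4 + 4 = 8)
u(N) = 8 + 2*N² (u(N) = (N² + N*N) + 8 = (N² + N²) + 8 = 2*N² + 8 = 8 + 2*N²)
A(v, J) = -2 + J
A(-8, u(6*(6 - 1)))*200 = (-2 + (8 + 2*(6*(6 - 1))²))*200 = (-2 + (8 + 2*(6*5)²))*200 = (-2 + (8 + 2*30²))*200 = (-2 + (8 + 2*900))*200 = (-2 + (8 + 1800))*200 = (-2 + 1808)*200 = 1806*200 = 361200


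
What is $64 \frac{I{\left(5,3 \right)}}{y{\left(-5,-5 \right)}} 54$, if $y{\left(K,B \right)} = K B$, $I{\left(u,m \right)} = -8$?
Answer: $- \frac{27648}{25} \approx -1105.9$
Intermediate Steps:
$y{\left(K,B \right)} = B K$
$64 \frac{I{\left(5,3 \right)}}{y{\left(-5,-5 \right)}} 54 = 64 \left(- \frac{8}{\left(-5\right) \left(-5\right)}\right) 54 = 64 \left(- \frac{8}{25}\right) 54 = \left(- \frac{512}{25}\right) 54 = - \frac{27648}{25}$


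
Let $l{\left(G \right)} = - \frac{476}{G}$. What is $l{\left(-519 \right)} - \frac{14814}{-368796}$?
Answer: $\frac{30539227}{31900854} \approx 0.95732$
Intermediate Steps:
$l{\left(-519 \right)} - \frac{14814}{-368796} = - \frac{476}{-519} - \frac{14814}{-368796} = \left(-476\right) \left(- \frac{1}{519}\right) - - \frac{2469}{61466} = \frac{476}{519} + \frac{2469}{61466} = \frac{30539227}{31900854}$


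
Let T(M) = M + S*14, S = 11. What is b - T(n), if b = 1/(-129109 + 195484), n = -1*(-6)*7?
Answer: -13009499/66375 ≈ -196.00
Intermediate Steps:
n = 42 (n = 6*7 = 42)
b = 1/66375 ≈ 1.5066e-5
T(M) = 154 + M (T(M) = M + 11*14 = M + 154 = 154 + M)
b - T(n) = 1/66375 - (154 + 42) = 1/66375 - 1*196 = 1/66375 - 196 = -13009499/66375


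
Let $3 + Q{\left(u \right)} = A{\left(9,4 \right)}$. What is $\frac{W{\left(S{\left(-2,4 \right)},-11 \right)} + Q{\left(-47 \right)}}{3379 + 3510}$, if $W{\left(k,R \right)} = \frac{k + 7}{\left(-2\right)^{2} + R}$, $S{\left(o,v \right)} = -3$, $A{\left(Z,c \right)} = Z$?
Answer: $\frac{38}{48223} \approx 0.00078801$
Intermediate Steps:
$Q{\left(u \right)} = 6$ ($Q{\left(u \right)} = -3 + 9 = 6$)
$W{\left(k,R \right)} = \frac{7 + k}{4 + R}$
$\frac{W{\left(S{\left(-2,4 \right)},-11 \right)} + Q{\left(-47 \right)}}{3379 + 3510} = \frac{\frac{7 - 3}{4 - 11} + 6}{3379 + 3510} = \frac{\frac{1}{-7} \cdot 4 + 6}{6889} = \left(\left(- \frac{1}{7}\right) 4 + 6\right) \frac{1}{6889} = \left(- \frac{4}{7} + 6\right) \frac{1}{6889} = \frac{38}{7} \cdot \frac{1}{6889} = \frac{38}{48223}$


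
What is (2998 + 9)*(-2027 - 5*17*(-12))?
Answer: -3028049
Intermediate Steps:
(2998 + 9)*(-2027 - 5*17*(-12)) = 3007*(-2027 - 85*(-12)) = 3007*(-2027 + 1020) = 3007*(-1007) = -3028049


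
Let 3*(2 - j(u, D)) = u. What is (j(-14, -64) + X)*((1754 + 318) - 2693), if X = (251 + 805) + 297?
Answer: -844353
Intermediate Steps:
j(u, D) = 2 - u/3
X = 1353 (X = 1056 + 297 = 1353)
(j(-14, -64) + X)*((1754 + 318) - 2693) = ((2 - ⅓*(-14)) + 1353)*((1754 + 318) - 2693) = ((2 + 14/3) + 1353)*(2072 - 2693) = (20/3 + 1353)*(-621) = (4079/3)*(-621) = -844353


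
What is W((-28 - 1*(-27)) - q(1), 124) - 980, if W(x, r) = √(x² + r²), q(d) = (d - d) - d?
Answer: -856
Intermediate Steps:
q(d) = -d (q(d) = 0 - d = -d)
W(x, r) = √(r² + x²)
W((-28 - 1*(-27)) - q(1), 124) - 980 = √(124² + ((-28 - 1*(-27)) - (-1))²) - 980 = √(15376 + ((-28 + 27) - 1*(-1))²) - 980 = √(15376 + (-1 + 1)²) - 980 = √(15376 + 0²) - 980 = √(15376 + 0) - 980 = √15376 - 980 = 124 - 980 = -856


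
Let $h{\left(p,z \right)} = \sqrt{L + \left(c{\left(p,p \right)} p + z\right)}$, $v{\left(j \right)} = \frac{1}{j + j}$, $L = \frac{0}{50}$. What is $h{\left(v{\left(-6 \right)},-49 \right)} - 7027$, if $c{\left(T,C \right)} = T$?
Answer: $-7027 + \frac{i \sqrt{7055}}{12} \approx -7027.0 + 6.9995 i$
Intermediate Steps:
$L = 0$ ($L = 0 \cdot \frac{1}{50} = 0$)
$v{\left(j \right)} = \frac{1}{2 j}$
$h{\left(p,z \right)} = \sqrt{z + p^{2}}$ ($h{\left(p,z \right)} = \sqrt{0 + \left(p p + z\right)} = \sqrt{0 + \left(p^{2} + z\right)} = \sqrt{0 + \left(z + p^{2}\right)} = \sqrt{z + p^{2}}$)
$h{\left(v{\left(-6 \right)},-49 \right)} - 7027 = \sqrt{-49 + \left(\frac{1}{2 \left(-6\right)}\right)^{2}} - 7027 = \sqrt{-49 + \left(\frac{1}{2} \left(- \frac{1}{6}\right)\right)^{2}} - 7027 = \sqrt{-49 + \left(- \frac{1}{12}\right)^{2}} - 7027 = \sqrt{-49 + \frac{1}{144}} - 7027 = \sqrt{- \frac{7055}{144}} - 7027 = \frac{i \sqrt{7055}}{12} - 7027 = -7027 + \frac{i \sqrt{7055}}{12}$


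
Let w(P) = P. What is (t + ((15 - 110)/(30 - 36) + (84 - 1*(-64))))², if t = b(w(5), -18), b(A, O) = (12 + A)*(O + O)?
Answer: 7230721/36 ≈ 2.0085e+5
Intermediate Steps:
b(A, O) = 2*O*(12 + A) (b(A, O) = (12 + A)*(2*O) = 2*O*(12 + A))
t = -612 (t = 2*(-18)*(12 + 5) = 2*(-18)*17 = -612)
(t + ((15 - 110)/(30 - 36) + (84 - 1*(-64))))² = (-612 + ((15 - 110)/(30 - 36) + (84 - 1*(-64))))² = (-612 + (-95/(-6) + (84 + 64)))² = (-612 + (-95*(-⅙) + 148))² = (-612 + (95/6 + 148))² = (-612 + 983/6)² = (-2689/6)² = 7230721/36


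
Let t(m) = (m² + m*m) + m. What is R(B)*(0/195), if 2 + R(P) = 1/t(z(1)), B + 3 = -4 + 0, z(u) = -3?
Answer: 0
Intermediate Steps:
t(m) = m + 2*m² (t(m) = (m² + m²) + m = 2*m² + m = m + 2*m²)
B = -7 (B = -3 + (-4 + 0) = -3 - 4 = -7)
R(P) = -29/15 (R(P) = -2 + 1/(-3*(1 + 2*(-3))) = -2 + 1/(-3*(1 - 6)) = -2 + 1/(-3*(-5)) = -2 + 1/15 = -29/15)
R(B)*(0/195) = -0/195 = -29/15*0 = 0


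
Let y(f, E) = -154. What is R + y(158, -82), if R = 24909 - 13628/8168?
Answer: 50546303/2042 ≈ 24753.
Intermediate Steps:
R = 50860771/2042 (R = 24909 - 13628*1/8168 = 24909 - 3407/2042 = 50860771/2042 ≈ 24907.)
R + y(158, -82) = 50860771/2042 - 154 = 50546303/2042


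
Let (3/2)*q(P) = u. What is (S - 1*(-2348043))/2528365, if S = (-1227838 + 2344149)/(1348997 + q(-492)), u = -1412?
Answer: 9495881364114/10225130296955 ≈ 0.92868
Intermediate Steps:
q(P) = -2824/3 (q(P) = (2/3)*(-1412) = -2824/3)
S = 3348933/4044167 (S = (-1227838 + 2344149)/(1348997 - 2824/3) = 1116311/(4044167/3) = 1116311*(3/4044167) = 3348933/4044167 ≈ 0.82809)
(S - 1*(-2348043))/2528365 = (3348933/4044167 - 1*(-2348043))/2528365 = (3348933/4044167 + 2348043)*(1/2528365) = (9495881364114/4044167)*(1/2528365) = 9495881364114/10225130296955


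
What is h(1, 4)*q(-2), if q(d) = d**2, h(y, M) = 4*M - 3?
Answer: 52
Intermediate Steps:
h(y, M) = -3 + 4*M
h(1, 4)*q(-2) = (-3 + 4*4)*(-2)**2 = (-3 + 16)*4 = 13*4 = 52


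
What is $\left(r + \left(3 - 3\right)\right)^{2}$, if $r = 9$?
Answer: $81$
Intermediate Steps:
$\left(r + \left(3 - 3\right)\right)^{2} = \left(9 + \left(3 - 3\right)\right)^{2} = \left(9 + 0\right)^{2} = 9^{2} = 81$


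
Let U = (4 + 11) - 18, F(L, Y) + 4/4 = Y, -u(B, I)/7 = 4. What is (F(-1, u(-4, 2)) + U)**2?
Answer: 1024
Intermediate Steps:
u(B, I) = -28 (u(B, I) = -7*4 = -28)
F(L, Y) = -1 + Y
U = -3 (U = 15 - 18 = -3)
(F(-1, u(-4, 2)) + U)**2 = ((-1 - 28) - 3)**2 = (-29 - 3)**2 = (-32)**2 = 1024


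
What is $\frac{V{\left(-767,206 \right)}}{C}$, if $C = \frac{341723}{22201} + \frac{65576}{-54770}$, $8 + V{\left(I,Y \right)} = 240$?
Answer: $\frac{141050057320}{8630157967} \approx 16.344$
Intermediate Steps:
$V{\left(I,Y \right)} = 232$ ($V{\left(I,Y \right)} = -8 + 240 = 232$)
$C = \frac{8630157967}{607974385}$ ($C = 341723 \cdot \frac{1}{22201} + 65576 \left(- \frac{1}{54770}\right) = \frac{341723}{22201} - \frac{32788}{27385} = \frac{8630157967}{607974385} \approx 14.195$)
$\frac{V{\left(-767,206 \right)}}{C} = \frac{232}{\frac{8630157967}{607974385}} = 232 \cdot \frac{607974385}{8630157967} = \frac{141050057320}{8630157967}$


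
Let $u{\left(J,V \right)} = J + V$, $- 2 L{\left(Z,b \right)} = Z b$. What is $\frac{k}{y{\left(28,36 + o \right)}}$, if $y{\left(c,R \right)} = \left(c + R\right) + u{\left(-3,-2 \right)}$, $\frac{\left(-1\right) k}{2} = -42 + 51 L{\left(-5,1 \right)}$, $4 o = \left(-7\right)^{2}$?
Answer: $- \frac{12}{5} \approx -2.4$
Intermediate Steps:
$o = \frac{49}{4}$ ($o = \frac{\left(-7\right)^{2}}{4} = \frac{1}{4} \cdot 49 = \frac{49}{4} \approx 12.25$)
$L{\left(Z,b \right)} = - \frac{Z b}{2}$
$k = -171$ ($k = - 2 \left(-42 + 51 \left(\left(- \frac{1}{2}\right) \left(-5\right) 1\right)\right) = - 2 \left(-42 + 51 \cdot \frac{5}{2}\right) = - 2 \left(-42 + \frac{255}{2}\right) = \left(-2\right) \frac{171}{2} = -171$)
$y{\left(c,R \right)} = -5 + R + c$ ($y{\left(c,R \right)} = \left(c + R\right) - 5 = \left(R + c\right) - 5 = -5 + R + c$)
$\frac{k}{y{\left(28,36 + o \right)}} = - \frac{171}{-5 + \left(36 + \frac{49}{4}\right) + 28} = - \frac{171}{-5 + \frac{193}{4} + 28} = - \frac{171}{\frac{285}{4}} = \left(-171\right) \frac{4}{285} = - \frac{12}{5}$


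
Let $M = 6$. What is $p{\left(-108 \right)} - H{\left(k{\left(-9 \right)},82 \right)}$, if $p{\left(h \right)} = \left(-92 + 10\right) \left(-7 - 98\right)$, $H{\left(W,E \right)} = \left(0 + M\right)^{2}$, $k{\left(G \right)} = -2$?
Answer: $8574$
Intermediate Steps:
$H{\left(W,E \right)} = 36$ ($H{\left(W,E \right)} = \left(0 + 6\right)^{2} = 6^{2} = 36$)
$p{\left(h \right)} = 8610$ ($p{\left(h \right)} = \left(-82\right) \left(-105\right) = 8610$)
$p{\left(-108 \right)} - H{\left(k{\left(-9 \right)},82 \right)} = 8610 - 36 = 8574$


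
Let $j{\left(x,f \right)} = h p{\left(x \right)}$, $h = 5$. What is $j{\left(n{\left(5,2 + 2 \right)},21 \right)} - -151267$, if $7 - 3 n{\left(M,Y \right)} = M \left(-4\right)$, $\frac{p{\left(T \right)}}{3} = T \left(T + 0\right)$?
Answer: $152482$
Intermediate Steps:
$p{\left(T \right)} = 3 T^{2}$ ($p{\left(T \right)} = 3 T \left(T + 0\right) = 3 T T = 3 T^{2}$)
$n{\left(M,Y \right)} = \frac{7}{3} + \frac{4 M}{3}$ ($n{\left(M,Y \right)} = \frac{7}{3} - \frac{M \left(-4\right)}{3} = \frac{7}{3} - \frac{\left(-4\right) M}{3} = \frac{7}{3} + \frac{4 M}{3}$)
$j{\left(x,f \right)} = 15 x^{2}$ ($j{\left(x,f \right)} = 5 \cdot 3 x^{2} = 15 x^{2}$)
$j{\left(n{\left(5,2 + 2 \right)},21 \right)} - -151267 = 15 \left(\frac{7}{3} + \frac{4}{3} \cdot 5\right)^{2} - -151267 = 15 \left(\frac{7}{3} + \frac{20}{3}\right)^{2} + 151267 = 15 \cdot 9^{2} + 151267 = 15 \cdot 81 + 151267 = 1215 + 151267 = 152482$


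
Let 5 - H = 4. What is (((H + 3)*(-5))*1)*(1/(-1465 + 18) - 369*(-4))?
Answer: -42715420/1447 ≈ -29520.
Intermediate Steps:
H = 1 (H = 5 - 1*4 = 5 - 4 = 1)
(((H + 3)*(-5))*1)*(1/(-1465 + 18) - 369*(-4)) = (((1 + 3)*(-5))*1)*(1/(-1465 + 18) - 369*(-4)) = ((4*(-5))*1)*(1/(-1447) + 1476) = (-20*1)*(-1/1447 + 1476) = -20*2135771/1447 = -42715420/1447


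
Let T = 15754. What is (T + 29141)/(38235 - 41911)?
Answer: -44895/3676 ≈ -12.213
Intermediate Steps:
(T + 29141)/(38235 - 41911) = (15754 + 29141)/(38235 - 41911) = 44895/(-3676) = 44895*(-1/3676) = -44895/3676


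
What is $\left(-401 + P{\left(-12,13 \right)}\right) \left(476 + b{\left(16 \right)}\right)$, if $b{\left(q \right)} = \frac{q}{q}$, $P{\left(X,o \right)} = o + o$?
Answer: $-178875$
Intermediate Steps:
$P{\left(X,o \right)} = 2 o$
$b{\left(q \right)} = 1$
$\left(-401 + P{\left(-12,13 \right)}\right) \left(476 + b{\left(16 \right)}\right) = \left(-401 + 2 \cdot 13\right) \left(476 + 1\right) = \left(-401 + 26\right) 477 = \left(-375\right) 477 = -178875$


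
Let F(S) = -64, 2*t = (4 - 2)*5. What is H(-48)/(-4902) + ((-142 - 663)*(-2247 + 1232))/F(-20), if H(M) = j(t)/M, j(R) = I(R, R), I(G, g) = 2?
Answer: -6007952471/470592 ≈ -12767.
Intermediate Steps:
t = 5 (t = ((4 - 2)*5)/2 = (2*5)/2 = (½)*10 = 5)
j(R) = 2
H(M) = 2/M
H(-48)/(-4902) + ((-142 - 663)*(-2247 + 1232))/F(-20) = (2/(-48))/(-4902) + ((-142 - 663)*(-2247 + 1232))/(-64) = (2*(-1/48))*(-1/4902) - 805*(-1015)*(-1/64) = -1/24*(-1/4902) + 817075*(-1/64) = 1/117648 - 817075/64 = -6007952471/470592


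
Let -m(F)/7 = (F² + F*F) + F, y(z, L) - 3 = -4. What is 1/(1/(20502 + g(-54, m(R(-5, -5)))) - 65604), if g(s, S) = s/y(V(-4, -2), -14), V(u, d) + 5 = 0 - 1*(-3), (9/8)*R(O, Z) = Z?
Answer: -20556/1348555823 ≈ -1.5243e-5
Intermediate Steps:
R(O, Z) = 8*Z/9
V(u, d) = -2 (V(u, d) = -5 + (0 - 1*(-3)) = -5 + (0 + 3) = -5 + 3 = -2)
y(z, L) = -1 (y(z, L) = 3 - 4 = -1)
m(F) = -14*F² - 7*F (m(F) = -7*((F² + F*F) + F) = -7*((F² + F²) + F) = -7*(2*F² + F) = -7*(F + 2*F²) = -14*F² - 7*F)
g(s, S) = -s (g(s, S) = s/(-1) = s*(-1) = -s)
1/(1/(20502 + g(-54, m(R(-5, -5)))) - 65604) = 1/(1/(20502 - 1*(-54)) - 65604) = 1/(1/(20502 + 54) - 65604) = 1/(1/20556 - 65604) = 1/(-1348555823/20556) = -20556/1348555823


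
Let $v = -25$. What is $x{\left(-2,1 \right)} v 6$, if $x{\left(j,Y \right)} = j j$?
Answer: $-600$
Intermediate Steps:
$x{\left(j,Y \right)} = j^{2}$
$x{\left(-2,1 \right)} v 6 = \left(-2\right)^{2} \left(-25\right) 6 = 4 \left(-25\right) 6 = \left(-100\right) 6 = -600$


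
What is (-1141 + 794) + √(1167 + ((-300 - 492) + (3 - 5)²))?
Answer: -347 + √379 ≈ -327.53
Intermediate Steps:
(-1141 + 794) + √(1167 + ((-300 - 492) + (3 - 5)²)) = -347 + √(1167 + (-792 + (-2)²)) = -347 + √(1167 + (-792 + 4)) = -347 + √(1167 - 788) = -347 + √379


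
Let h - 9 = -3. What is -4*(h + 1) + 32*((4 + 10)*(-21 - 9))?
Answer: -13468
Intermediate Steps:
h = 6 (h = 9 - 3 = 6)
-4*(h + 1) + 32*((4 + 10)*(-21 - 9)) = -4*(6 + 1) + 32*((4 + 10)*(-21 - 9)) = -4*7 + 32*(14*(-30)) = -28 + 32*(-420) = -28 - 13440 = -13468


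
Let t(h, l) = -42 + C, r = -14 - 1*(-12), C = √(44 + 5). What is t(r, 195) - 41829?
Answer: -41864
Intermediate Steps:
C = 7 (C = √49 = 7)
r = -2 (r = -14 + 12 = -2)
t(h, l) = -35 (t(h, l) = -42 + 7 = -35)
t(r, 195) - 41829 = -35 - 41829 = -41864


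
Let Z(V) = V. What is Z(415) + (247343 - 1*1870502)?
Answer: -1622744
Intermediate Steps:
Z(415) + (247343 - 1*1870502) = 415 + (247343 - 1*1870502) = 415 + (247343 - 1870502) = 415 - 1623159 = -1622744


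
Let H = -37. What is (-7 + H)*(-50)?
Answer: 2200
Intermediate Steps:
(-7 + H)*(-50) = (-7 - 37)*(-50) = -44*(-50) = 2200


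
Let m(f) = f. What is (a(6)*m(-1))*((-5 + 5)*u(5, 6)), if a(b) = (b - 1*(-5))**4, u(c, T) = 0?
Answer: 0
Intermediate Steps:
a(b) = (5 + b)**4 (a(b) = (b + 5)**4 = (5 + b)**4)
(a(6)*m(-1))*((-5 + 5)*u(5, 6)) = ((5 + 6)**4*(-1))*((-5 + 5)*0) = (11**4*(-1))*(0*0) = (14641*(-1))*0 = -14641*0 = 0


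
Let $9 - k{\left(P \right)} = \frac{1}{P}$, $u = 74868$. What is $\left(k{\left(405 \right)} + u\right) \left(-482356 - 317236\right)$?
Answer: $- \frac{24247774524928}{405} \approx -5.9871 \cdot 10^{10}$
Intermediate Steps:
$k{\left(P \right)} = 9 - \frac{1}{P}$
$\left(k{\left(405 \right)} + u\right) \left(-482356 - 317236\right) = \left(\left(9 - \frac{1}{405}\right) + 74868\right) \left(-482356 - 317236\right) = \left(\left(9 - \frac{1}{405}\right) + 74868\right) \left(-799592\right) = \left(\frac{3644}{405} + 74868\right) \left(-799592\right) = \frac{30325184}{405} \left(-799592\right) = - \frac{24247774524928}{405}$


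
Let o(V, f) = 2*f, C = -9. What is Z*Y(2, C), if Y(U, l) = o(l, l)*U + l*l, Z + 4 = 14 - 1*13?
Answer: -135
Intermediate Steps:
Z = -3 (Z = -4 + (14 - 1*13) = -4 + (14 - 13) = -4 + 1 = -3)
Y(U, l) = l² + 2*U*l (Y(U, l) = (2*l)*U + l*l = 2*U*l + l² = l² + 2*U*l)
Z*Y(2, C) = -(-27)*(-9 + 2*2) = -(-27)*(-9 + 4) = -(-27)*(-5) = -3*45 = -135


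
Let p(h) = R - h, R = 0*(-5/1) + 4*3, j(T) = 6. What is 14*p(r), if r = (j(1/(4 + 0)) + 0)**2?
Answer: -336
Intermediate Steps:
r = 36 (r = (6 + 0)**2 = 6**2 = 36)
R = 12 (R = 0*(-5*1) + 12 = 0*(-5) + 12 = 0 + 12 = 12)
p(h) = 12 - h
14*p(r) = 14*(12 - 1*36) = 14*(12 - 36) = 14*(-24) = -336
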